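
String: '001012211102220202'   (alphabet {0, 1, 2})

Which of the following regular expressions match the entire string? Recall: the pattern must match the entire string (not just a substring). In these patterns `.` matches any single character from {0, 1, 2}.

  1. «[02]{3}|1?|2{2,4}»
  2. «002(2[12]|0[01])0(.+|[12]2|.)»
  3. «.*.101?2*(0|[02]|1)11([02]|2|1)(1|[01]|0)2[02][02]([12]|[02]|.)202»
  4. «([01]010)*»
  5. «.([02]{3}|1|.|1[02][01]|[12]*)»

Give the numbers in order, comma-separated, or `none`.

3

1 → no match
2 → no match — must start with '002'
3 → match
4 → no match
5 → no match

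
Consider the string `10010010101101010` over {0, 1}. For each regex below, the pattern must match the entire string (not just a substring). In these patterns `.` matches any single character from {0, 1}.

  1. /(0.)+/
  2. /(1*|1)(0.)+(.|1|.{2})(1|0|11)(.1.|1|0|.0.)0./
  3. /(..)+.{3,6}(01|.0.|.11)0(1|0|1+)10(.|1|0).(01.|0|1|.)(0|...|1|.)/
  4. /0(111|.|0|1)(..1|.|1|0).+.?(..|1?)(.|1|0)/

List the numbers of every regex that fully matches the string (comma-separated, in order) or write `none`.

1 → no match — must start with `0`
2 → no match
3 → match
4 → no match — must start with `0`

3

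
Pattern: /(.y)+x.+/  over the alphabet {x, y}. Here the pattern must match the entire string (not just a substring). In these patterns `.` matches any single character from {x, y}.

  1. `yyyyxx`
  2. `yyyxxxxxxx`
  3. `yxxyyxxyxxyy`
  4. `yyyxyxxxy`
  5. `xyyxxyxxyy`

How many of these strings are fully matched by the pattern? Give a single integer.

1

1 → match
2 → no match
3 → no match
4 → no match
5 → no match
Total matched: 1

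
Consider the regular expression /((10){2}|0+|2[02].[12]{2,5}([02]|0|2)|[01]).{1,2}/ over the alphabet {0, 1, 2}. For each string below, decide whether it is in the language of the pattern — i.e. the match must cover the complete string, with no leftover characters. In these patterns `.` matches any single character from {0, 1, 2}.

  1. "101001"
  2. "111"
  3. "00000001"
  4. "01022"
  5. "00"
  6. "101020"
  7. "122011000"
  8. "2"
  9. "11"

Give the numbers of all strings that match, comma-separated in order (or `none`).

1 → match
2 → match
3 → match
4 → no match
5 → match
6 → match
7 → no match
8 → no match
9 → match

1, 2, 3, 5, 6, 9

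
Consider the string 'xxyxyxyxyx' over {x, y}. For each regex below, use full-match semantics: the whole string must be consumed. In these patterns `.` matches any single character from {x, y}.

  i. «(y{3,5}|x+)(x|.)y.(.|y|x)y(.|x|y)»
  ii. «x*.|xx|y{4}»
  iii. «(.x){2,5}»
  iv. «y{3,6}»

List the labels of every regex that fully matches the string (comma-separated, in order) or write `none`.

iii

i → no match
ii → no match
iii → match
iv → no match — must start with 'y'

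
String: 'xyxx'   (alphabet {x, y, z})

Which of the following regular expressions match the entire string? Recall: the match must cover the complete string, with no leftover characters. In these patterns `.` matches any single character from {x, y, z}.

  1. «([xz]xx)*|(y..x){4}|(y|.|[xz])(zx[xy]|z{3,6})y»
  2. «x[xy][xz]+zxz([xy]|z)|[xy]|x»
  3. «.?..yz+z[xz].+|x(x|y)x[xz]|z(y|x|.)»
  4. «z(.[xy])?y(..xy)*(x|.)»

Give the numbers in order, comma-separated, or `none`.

3

1 → no match
2 → no match
3 → match
4 → no match — must start with 'z'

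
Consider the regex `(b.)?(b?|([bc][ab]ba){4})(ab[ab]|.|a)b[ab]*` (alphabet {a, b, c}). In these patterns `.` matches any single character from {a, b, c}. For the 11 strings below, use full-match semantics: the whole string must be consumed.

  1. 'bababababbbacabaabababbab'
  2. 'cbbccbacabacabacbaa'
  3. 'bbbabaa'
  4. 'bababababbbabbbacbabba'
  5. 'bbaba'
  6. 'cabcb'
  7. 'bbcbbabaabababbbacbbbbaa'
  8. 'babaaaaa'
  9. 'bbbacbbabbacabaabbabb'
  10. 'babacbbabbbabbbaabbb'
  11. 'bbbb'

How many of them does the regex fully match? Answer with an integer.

1 → match
2 → no match
3 → match
4 → match
5 → match
6 → no match
7 → no match
8 → match
9 → no match
10 → match
11 → match
Total matched: 7

7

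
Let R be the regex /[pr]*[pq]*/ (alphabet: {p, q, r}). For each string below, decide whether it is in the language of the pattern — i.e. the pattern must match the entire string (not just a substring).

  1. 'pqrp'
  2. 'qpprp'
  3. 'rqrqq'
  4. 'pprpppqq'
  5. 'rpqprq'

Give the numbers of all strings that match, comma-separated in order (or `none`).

1 → no match
2 → no match
3 → no match
4 → match
5 → no match

4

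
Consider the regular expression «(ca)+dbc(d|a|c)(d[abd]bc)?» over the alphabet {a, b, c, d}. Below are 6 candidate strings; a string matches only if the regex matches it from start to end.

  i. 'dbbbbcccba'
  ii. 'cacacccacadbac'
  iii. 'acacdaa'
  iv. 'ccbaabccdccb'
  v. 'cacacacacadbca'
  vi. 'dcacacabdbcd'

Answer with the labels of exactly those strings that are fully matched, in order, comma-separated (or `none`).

v

i → no match — must start with 'ca'
ii → no match
iii → no match — must start with 'ca'
iv → no match — must start with 'ca'
v → match
vi → no match — must start with 'ca'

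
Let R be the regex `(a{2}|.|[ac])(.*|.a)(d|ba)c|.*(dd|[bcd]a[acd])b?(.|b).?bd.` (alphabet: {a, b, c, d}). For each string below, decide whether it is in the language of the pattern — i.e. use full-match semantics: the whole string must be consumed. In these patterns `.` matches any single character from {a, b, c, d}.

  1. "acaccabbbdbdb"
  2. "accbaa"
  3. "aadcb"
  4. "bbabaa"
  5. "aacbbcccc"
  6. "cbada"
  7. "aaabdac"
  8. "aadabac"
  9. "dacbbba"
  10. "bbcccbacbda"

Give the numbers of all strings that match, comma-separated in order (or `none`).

8

1 → no match
2 → no match
3 → no match
4 → no match
5 → no match
6 → no match
7 → no match
8 → match
9 → no match
10 → no match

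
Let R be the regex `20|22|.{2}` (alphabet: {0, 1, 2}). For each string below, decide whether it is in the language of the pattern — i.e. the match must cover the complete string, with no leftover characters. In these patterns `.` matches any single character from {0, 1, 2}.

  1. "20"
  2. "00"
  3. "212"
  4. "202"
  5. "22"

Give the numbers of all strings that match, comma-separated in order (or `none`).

1 → match
2 → match
3 → no match
4 → no match
5 → match

1, 2, 5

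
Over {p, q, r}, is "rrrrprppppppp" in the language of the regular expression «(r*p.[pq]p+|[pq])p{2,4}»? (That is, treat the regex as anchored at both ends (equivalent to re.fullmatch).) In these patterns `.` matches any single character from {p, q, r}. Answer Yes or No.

Yes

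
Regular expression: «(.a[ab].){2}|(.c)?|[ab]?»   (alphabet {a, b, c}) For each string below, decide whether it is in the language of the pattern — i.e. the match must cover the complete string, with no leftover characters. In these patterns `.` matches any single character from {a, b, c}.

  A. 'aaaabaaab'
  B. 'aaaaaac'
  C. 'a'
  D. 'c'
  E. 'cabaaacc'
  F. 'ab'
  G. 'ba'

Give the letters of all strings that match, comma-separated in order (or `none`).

A. 'aaaabaaab' → no match
B. 'aaaaaac' → no match
C. 'a' → match
D. 'c' → no match
E. 'cabaaacc' → no match
F. 'ab' → no match
G. 'ba' → no match

C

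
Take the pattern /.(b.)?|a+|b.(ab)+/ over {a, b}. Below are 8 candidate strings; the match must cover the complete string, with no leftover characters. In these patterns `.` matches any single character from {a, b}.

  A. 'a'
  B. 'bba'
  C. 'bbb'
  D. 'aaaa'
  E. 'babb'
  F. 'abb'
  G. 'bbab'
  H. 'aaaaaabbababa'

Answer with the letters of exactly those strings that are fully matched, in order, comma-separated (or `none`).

A. 'a' → match
B. 'bba' → match
C. 'bbb' → match
D. 'aaaa' → match
E. 'babb' → no match
F. 'abb' → match
G. 'bbab' → match
H → no match

A, B, C, D, F, G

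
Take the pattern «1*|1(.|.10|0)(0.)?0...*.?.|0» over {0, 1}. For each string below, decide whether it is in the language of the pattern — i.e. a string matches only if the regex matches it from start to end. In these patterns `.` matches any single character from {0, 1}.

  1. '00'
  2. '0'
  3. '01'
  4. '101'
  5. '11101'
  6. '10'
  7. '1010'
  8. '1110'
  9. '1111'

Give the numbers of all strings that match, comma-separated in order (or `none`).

1 → no match
2 → match
3 → no match
4 → no match
5 → no match
6 → no match
7 → no match
8 → no match
9 → match

2, 9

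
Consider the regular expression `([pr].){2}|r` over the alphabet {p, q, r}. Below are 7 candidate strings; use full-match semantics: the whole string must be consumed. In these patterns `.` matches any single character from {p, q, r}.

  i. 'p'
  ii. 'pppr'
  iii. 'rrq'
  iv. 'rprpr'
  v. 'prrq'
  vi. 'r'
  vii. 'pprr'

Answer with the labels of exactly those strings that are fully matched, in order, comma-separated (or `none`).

ii, v, vi, vii

i → no match
ii → match
iii → no match
iv → no match
v → match
vi → match
vii → match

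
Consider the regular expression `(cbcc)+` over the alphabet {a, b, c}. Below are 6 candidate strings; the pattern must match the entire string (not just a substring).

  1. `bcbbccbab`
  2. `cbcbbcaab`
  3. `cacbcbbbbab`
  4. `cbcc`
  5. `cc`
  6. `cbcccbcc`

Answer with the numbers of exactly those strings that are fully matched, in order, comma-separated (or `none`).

4, 6

1. `bcbbccbab` → no match — must start with `cbcc`
2. `cbcbbcaab` → no match — must start with `cbcc`
3. `cacbcbbbbab` → no match — must start with `cbcc`
4. `cbcc` → match
5. `cc` → no match — must start with `cbcc`
6. `cbcccbcc` → match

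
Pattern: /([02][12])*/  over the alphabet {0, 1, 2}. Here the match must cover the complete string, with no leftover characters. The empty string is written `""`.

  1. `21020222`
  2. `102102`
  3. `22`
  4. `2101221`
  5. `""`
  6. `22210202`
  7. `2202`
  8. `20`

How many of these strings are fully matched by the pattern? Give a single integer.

1. `21020222` → match
2. `102102` → no match
3. `22` → match
4. `2101221` → no match
5. `""` → match
6. `22210202` → match
7. `2202` → match
8. `20` → no match
Total matched: 5

5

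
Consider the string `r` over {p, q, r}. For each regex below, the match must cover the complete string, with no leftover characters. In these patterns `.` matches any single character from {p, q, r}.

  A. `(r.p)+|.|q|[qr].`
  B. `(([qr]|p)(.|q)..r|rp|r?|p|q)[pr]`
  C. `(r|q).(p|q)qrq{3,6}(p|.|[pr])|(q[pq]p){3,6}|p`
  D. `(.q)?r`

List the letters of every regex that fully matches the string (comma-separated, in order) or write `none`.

A → match
B → match
C → no match
D → match

A, B, D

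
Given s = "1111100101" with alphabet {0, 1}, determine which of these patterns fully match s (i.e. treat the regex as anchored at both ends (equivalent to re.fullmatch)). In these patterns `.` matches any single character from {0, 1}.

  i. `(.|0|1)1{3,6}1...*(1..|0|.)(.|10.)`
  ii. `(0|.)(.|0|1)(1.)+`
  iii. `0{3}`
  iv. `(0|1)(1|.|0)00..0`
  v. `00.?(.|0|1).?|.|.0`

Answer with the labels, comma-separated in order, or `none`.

i → match
ii → no match
iii → no match — must start with "0"
iv → no match — must end with "0"
v → no match

i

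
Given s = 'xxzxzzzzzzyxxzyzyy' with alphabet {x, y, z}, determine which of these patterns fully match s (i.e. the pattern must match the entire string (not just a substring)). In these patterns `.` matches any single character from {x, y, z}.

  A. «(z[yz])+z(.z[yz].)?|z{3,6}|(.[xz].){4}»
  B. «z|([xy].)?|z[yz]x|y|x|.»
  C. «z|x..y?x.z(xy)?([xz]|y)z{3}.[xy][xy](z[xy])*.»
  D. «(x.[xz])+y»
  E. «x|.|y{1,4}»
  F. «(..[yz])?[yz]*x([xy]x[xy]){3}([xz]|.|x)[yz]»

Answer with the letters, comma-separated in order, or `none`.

A → no match
B → no match
C → match
D → no match
E → no match
F → no match

C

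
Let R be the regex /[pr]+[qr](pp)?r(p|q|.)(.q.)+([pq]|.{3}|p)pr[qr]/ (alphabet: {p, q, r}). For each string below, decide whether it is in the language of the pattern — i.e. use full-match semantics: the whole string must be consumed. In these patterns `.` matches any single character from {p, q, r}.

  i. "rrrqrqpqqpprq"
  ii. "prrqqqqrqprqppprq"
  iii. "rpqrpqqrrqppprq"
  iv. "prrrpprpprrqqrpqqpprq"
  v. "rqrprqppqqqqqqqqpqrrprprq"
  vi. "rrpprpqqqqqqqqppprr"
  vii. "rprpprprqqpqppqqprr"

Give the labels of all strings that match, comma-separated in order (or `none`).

i → match
ii → match
iii → match
iv → match
v → match
vi → match
vii → match

i, ii, iii, iv, v, vi, vii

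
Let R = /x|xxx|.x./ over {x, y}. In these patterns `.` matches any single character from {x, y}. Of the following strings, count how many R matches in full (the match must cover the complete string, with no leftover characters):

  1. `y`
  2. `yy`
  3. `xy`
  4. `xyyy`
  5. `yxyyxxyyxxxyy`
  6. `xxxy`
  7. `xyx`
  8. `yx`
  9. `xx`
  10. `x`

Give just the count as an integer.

1 → no match
2 → no match
3 → no match
4 → no match
5 → no match
6 → no match
7 → no match
8 → no match
9 → no match
10 → match
Total matched: 1

1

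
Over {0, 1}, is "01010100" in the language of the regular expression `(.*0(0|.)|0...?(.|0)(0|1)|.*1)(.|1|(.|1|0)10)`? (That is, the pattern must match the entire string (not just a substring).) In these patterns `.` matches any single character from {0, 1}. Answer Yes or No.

No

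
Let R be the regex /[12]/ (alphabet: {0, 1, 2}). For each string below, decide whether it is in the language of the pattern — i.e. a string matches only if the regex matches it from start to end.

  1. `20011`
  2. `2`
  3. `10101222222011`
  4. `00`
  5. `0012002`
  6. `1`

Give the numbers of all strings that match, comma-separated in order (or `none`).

2, 6

1. `20011` → no match
2. `2` → match
3 → no match
4. `00` → no match
5. `0012002` → no match
6. `1` → match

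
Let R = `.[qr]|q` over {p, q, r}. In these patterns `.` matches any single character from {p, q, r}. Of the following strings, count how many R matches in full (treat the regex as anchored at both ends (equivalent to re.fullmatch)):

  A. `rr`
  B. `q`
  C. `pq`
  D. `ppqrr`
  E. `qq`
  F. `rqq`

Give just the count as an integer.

4

A. `rr` → match
B. `q` → match
C. `pq` → match
D. `ppqrr` → no match
E. `qq` → match
F. `rqq` → no match
Total matched: 4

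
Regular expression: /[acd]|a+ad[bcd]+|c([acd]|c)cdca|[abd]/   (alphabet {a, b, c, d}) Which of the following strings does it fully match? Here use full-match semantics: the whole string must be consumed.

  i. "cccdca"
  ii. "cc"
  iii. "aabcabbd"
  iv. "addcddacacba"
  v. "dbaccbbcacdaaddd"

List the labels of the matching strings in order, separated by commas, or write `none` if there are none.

i

i → match
ii → no match
iii → no match
iv → no match
v → no match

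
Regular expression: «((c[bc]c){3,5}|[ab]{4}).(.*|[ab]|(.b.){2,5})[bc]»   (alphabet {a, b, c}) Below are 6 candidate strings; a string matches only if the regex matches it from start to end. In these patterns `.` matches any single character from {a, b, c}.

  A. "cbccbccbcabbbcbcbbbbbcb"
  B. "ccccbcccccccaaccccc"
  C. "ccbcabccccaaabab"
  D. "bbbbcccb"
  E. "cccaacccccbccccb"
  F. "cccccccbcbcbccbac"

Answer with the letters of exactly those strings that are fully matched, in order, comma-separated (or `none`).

A → match
B → match
C → no match
D. "bbbbcccb" → match
E → no match
F → match

A, B, D, F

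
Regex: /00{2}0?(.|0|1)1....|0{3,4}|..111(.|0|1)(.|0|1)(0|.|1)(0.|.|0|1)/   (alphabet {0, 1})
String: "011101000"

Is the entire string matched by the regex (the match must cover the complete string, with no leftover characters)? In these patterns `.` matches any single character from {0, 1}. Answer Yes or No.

No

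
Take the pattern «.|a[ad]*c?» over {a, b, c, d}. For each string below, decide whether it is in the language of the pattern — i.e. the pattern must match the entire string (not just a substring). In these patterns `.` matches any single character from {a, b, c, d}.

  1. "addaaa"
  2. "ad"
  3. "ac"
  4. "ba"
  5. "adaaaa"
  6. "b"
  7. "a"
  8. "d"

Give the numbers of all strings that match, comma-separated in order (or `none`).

1 → match
2 → match
3 → match
4 → no match
5 → match
6 → match
7 → match
8 → match

1, 2, 3, 5, 6, 7, 8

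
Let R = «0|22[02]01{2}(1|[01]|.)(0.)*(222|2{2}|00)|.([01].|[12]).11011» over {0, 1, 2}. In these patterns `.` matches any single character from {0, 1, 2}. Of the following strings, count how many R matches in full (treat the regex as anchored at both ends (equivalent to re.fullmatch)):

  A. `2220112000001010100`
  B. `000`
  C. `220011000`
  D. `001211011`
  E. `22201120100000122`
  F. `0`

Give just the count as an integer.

5

A → match
B. `000` → no match
C. `220011000` → match
D. `001211011` → match
E → match
F. `0` → match
Total matched: 5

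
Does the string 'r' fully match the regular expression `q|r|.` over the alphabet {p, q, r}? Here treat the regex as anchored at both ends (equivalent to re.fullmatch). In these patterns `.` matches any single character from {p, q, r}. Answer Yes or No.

Yes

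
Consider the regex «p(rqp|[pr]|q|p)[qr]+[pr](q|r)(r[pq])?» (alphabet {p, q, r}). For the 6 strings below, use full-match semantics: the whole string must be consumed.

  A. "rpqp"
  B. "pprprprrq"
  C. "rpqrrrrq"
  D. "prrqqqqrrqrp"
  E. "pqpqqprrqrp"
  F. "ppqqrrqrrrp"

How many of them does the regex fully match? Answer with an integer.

A → no match — must start with "p"
B → no match
C → no match — must start with "p"
D → match
E → no match
F → match
Total matched: 2

2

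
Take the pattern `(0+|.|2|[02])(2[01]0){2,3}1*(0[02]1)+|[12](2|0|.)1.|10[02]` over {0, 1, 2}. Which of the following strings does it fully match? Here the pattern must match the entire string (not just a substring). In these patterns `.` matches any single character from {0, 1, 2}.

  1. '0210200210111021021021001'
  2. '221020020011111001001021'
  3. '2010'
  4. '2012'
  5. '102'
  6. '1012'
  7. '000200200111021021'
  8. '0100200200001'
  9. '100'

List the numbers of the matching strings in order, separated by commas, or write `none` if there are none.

1, 2, 3, 4, 5, 6, 7, 9

1 → match
2 → match
3. '2010' → match
4. '2012' → match
5. '102' → match
6. '1012' → match
7 → match
8 → no match
9. '100' → match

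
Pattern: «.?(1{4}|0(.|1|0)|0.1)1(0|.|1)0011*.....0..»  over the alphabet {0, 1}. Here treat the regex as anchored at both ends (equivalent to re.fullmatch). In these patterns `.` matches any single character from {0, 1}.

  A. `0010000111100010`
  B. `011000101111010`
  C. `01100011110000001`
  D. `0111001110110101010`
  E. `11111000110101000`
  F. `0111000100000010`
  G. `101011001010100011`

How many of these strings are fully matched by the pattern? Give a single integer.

4

A → no match
B → match
C → match
D → no match
E → match
F → match
G → no match
Total matched: 4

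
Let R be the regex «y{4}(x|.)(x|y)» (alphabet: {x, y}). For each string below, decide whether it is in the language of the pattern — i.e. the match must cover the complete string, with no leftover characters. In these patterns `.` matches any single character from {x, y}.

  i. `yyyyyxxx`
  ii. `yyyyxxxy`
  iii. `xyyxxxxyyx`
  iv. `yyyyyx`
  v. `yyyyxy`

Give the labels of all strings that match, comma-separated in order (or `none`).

i → no match
ii → no match
iii → no match — must start with `y`
iv → match
v → match

iv, v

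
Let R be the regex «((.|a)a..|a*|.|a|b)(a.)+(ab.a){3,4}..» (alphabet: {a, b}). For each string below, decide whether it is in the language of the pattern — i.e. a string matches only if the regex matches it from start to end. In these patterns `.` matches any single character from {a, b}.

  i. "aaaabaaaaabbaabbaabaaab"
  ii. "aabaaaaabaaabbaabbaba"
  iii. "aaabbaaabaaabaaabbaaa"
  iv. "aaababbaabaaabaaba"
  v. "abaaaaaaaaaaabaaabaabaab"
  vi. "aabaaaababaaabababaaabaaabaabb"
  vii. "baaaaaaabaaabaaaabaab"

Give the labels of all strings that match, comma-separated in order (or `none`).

i, ii, iv, vi

i → match
ii → match
iii → no match
iv → match
v → no match
vi → match
vii → no match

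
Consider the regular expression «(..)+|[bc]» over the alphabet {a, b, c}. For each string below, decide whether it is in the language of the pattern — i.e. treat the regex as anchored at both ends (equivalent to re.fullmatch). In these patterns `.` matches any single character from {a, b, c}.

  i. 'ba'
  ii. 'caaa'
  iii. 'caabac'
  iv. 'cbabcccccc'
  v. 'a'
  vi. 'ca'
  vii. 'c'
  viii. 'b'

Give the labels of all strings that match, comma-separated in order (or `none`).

i → match
ii → match
iii → match
iv → match
v → no match
vi → match
vii → match
viii → match

i, ii, iii, iv, vi, vii, viii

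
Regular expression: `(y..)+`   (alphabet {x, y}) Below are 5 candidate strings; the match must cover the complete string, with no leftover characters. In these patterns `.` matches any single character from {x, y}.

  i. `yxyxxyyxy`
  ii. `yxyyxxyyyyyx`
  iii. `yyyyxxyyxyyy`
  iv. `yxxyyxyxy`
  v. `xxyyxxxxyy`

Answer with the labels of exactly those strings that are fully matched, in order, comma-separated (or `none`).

ii, iii, iv

i → no match
ii → match
iii → match
iv → match
v → no match — must start with `y`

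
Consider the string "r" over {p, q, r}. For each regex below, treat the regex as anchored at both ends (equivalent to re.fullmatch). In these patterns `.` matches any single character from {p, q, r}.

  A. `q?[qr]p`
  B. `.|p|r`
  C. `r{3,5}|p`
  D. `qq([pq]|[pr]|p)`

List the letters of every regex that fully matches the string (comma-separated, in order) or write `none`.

B

A → no match — must end with "p"
B → match
C → no match
D → no match — must start with "qq"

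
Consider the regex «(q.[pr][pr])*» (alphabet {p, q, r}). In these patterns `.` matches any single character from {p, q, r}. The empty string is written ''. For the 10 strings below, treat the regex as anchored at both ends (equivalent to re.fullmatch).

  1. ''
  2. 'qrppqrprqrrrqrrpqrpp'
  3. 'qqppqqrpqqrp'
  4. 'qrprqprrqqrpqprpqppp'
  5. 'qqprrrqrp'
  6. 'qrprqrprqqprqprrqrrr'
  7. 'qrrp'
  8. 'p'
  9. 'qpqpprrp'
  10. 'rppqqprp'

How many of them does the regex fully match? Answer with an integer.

6

1. '' → match
2 → match
3. 'qqppqqrpqqrp' → match
4 → match
5. 'qqprrrqrp' → no match
6 → match
7. 'qrrp' → match
8. 'p' → no match
9. 'qpqpprrp' → no match
10. 'rppqqprp' → no match
Total matched: 6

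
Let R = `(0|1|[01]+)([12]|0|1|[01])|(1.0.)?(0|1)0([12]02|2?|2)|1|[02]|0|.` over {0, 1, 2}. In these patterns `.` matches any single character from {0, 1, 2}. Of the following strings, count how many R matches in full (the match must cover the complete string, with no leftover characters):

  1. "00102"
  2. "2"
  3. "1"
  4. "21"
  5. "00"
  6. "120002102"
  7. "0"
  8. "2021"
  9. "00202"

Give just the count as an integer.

6

1. "00102" → match
2. "2" → match
3. "1" → match
4. "21" → no match
5. "00" → match
6. "120002102" → no match
7. "0" → match
8. "2021" → no match
9. "00202" → match
Total matched: 6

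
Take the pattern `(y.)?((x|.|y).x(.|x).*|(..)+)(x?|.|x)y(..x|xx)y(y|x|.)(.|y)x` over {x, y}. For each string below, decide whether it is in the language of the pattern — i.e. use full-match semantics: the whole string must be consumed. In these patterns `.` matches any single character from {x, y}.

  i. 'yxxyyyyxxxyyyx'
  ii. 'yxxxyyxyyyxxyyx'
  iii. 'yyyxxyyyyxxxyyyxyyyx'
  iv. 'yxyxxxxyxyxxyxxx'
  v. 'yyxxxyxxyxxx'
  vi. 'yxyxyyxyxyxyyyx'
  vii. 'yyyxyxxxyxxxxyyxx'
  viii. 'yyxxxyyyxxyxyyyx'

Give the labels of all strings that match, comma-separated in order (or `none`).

i → match
ii → no match
iii → match
iv → match
v. 'yyxxxyxxyxxx' → match
vi → match
vii → no match
viii → no match

i, iii, iv, v, vi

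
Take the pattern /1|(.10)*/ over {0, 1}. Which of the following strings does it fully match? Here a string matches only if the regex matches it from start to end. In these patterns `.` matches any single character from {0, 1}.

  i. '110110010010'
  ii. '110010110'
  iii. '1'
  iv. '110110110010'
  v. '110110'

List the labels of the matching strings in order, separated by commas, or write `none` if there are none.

i → match
ii → match
iii → match
iv → match
v → match

i, ii, iii, iv, v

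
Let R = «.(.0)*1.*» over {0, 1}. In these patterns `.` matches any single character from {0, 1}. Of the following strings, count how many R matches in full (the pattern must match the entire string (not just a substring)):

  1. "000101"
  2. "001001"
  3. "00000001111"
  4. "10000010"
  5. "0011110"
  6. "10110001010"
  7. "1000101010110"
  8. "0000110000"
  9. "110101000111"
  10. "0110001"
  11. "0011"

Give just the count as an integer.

4

1. "000101" → match
2. "001001" → no match
3. "00000001111" → match
4. "10000010" → no match
5. "0011110" → no match
6. "10110001010" → no match
7 → no match
8. "0000110000" → no match
9. "110101000111" → match
10. "0110001" → match
11. "0011" → no match
Total matched: 4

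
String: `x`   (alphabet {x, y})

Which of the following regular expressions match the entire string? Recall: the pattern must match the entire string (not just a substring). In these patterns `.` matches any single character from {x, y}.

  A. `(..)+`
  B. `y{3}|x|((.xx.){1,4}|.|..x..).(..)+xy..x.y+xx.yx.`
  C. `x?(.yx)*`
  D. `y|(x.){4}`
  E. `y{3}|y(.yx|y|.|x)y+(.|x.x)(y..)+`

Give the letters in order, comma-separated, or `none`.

A → no match
B → match
C → match
D → no match
E → no match — must start with `y`

B, C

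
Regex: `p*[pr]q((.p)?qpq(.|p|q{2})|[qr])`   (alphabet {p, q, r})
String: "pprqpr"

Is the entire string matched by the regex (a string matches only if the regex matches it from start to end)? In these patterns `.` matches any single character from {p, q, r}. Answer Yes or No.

No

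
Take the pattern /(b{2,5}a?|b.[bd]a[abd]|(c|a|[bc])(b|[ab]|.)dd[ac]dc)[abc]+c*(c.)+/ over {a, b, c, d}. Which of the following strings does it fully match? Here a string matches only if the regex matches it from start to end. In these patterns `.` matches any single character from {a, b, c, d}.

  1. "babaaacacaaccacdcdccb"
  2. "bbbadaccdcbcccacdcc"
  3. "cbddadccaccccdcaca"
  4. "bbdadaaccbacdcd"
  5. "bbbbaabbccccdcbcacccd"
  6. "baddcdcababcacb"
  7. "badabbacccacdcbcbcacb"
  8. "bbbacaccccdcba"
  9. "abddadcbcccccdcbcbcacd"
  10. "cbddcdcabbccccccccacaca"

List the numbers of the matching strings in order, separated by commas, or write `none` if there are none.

2, 3, 4, 5, 6, 7, 9, 10

1 → no match
2 → match
3 → match
4 → match
5 → match
6 → match
7 → match
8 → no match
9 → match
10 → match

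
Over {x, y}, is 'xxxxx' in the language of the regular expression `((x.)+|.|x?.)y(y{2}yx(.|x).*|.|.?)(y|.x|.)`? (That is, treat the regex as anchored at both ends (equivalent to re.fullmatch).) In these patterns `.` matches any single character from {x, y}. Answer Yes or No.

No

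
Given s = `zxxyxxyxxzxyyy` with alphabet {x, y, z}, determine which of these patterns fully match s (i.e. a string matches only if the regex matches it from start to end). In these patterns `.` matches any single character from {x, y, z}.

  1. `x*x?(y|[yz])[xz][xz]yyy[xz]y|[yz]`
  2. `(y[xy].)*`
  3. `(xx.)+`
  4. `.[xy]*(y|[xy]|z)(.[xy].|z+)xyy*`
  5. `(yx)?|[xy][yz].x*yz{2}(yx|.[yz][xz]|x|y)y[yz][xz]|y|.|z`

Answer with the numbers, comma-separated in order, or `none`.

1 → no match
2 → no match
3 → no match — must start with `xx`
4 → match
5 → no match

4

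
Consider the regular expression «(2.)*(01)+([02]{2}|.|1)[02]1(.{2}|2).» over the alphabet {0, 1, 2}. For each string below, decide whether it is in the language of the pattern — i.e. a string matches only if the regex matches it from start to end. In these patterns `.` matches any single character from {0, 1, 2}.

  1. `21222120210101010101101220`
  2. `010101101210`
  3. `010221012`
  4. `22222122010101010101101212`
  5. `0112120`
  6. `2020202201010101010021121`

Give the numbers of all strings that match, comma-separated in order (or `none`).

1, 2, 3, 4, 5, 6

1 → match
2 → match
3 → match
4 → match
5 → match
6 → match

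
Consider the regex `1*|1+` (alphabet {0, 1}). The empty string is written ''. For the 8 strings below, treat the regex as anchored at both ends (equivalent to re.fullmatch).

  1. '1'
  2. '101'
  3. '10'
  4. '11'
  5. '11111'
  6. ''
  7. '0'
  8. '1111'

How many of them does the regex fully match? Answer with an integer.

5

1 → match
2 → no match
3 → no match
4 → match
5 → match
6 → match
7 → no match
8 → match
Total matched: 5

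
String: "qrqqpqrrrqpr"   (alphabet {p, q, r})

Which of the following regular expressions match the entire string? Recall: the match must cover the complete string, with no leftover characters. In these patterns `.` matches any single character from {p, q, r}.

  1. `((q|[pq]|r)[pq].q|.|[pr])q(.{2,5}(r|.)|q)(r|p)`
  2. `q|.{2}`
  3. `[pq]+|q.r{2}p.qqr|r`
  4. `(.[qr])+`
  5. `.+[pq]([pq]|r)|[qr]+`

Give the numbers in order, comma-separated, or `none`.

1 → no match
2 → no match
3 → no match
4 → match
5 → match

4, 5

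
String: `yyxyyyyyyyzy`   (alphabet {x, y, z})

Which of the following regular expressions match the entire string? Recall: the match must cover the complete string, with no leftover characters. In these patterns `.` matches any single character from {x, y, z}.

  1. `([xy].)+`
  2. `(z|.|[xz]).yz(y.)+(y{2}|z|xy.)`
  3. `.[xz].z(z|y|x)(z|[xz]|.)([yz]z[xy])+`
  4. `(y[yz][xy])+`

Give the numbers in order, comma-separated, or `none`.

1 → no match
2 → no match
3 → no match
4 → match

4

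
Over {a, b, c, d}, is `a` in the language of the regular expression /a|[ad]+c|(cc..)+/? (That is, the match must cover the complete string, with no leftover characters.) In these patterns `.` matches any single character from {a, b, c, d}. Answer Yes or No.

Yes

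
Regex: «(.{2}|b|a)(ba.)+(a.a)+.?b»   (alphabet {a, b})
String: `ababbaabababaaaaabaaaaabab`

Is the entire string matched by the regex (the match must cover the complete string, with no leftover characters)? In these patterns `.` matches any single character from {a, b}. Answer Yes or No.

Yes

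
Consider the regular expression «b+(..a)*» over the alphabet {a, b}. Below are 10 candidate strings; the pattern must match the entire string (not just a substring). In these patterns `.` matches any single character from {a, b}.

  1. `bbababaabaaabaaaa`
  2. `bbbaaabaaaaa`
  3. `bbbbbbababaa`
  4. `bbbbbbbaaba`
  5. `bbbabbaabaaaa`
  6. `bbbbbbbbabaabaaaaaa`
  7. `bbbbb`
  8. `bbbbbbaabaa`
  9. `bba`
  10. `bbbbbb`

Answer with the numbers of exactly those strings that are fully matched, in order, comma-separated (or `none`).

1, 2, 3, 4, 5, 7, 8, 10

1 → match
2 → match
3 → match
4 → match
5 → match
6 → no match
7 → match
8 → match
9 → no match
10 → match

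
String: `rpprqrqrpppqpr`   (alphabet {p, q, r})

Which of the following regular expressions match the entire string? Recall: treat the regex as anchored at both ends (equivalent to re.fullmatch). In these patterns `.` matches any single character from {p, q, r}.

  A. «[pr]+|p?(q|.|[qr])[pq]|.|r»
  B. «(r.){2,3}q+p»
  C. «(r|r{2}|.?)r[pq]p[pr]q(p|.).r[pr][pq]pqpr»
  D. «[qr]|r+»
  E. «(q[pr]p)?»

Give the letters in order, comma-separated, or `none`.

C

A → no match
B → no match — must end with `qp`
C → match
D → no match
E → no match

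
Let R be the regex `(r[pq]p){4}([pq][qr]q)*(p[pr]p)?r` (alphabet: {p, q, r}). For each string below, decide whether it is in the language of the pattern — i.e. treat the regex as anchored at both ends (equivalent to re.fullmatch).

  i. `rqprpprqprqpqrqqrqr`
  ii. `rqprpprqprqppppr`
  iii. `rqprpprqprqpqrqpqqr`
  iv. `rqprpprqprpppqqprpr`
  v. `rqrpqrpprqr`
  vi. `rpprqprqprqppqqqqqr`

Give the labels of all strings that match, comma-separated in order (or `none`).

i → match
ii → match
iii → match
iv → match
v → no match
vi → match

i, ii, iii, iv, vi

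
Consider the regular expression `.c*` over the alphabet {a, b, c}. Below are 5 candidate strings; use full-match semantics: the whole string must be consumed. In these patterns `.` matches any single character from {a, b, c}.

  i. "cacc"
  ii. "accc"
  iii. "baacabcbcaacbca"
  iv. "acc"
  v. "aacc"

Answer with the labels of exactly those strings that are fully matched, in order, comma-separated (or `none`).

i → no match
ii → match
iii → no match
iv → match
v → no match

ii, iv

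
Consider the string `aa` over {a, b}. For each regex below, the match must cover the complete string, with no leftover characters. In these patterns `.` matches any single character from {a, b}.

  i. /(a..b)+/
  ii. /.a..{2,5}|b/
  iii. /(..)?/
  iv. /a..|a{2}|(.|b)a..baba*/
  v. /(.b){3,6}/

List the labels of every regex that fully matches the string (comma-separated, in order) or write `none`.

i → no match — must end with `b`
ii → no match
iii → match
iv → match
v → no match — must end with `b`

iii, iv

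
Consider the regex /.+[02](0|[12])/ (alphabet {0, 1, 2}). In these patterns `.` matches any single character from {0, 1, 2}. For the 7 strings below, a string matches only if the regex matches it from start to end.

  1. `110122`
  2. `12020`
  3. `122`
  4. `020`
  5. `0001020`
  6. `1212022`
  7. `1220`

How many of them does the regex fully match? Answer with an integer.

7

1 → match
2 → match
3 → match
4 → match
5 → match
6 → match
7 → match
Total matched: 7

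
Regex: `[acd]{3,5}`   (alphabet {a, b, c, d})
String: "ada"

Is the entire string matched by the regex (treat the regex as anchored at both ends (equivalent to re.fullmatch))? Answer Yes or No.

Yes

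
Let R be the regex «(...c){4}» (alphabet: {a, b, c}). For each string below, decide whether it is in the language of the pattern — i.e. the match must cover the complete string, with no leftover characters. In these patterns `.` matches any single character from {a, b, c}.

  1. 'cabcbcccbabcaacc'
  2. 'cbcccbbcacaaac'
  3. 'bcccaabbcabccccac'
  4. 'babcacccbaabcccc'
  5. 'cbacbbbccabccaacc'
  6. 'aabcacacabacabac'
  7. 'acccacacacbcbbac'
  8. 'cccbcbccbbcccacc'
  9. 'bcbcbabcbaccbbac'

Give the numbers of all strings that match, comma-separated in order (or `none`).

1, 6, 7, 9

1 → match
2 → no match
3 → no match
4 → no match
5 → no match
6 → match
7 → match
8 → no match
9 → match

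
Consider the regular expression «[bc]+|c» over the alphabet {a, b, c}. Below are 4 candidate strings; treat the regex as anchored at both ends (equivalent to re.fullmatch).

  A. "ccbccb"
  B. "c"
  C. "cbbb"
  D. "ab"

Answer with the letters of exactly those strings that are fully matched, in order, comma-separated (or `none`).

A, B, C

A → match
B → match
C → match
D → no match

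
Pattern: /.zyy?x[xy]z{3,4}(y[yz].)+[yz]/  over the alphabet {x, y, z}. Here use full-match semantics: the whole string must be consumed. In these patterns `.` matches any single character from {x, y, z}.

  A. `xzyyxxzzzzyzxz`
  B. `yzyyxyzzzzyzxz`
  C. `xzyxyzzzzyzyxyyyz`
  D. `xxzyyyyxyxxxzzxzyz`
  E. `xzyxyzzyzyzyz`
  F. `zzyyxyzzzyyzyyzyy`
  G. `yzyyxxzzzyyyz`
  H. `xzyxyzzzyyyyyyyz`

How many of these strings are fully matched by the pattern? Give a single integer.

3

A → match
B → match
C → no match
D → no match
E → no match
F → no match
G → match
H → no match
Total matched: 3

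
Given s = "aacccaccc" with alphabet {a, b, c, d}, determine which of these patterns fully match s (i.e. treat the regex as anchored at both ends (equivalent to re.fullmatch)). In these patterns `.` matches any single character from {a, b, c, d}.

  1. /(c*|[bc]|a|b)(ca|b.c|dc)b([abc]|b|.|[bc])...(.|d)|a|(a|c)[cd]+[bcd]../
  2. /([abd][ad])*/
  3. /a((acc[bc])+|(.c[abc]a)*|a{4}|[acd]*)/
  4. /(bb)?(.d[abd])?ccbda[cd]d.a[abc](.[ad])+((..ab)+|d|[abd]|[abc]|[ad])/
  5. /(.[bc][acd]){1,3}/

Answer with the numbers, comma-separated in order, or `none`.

1 → no match
2 → no match
3 → match
4 → no match
5 → no match

3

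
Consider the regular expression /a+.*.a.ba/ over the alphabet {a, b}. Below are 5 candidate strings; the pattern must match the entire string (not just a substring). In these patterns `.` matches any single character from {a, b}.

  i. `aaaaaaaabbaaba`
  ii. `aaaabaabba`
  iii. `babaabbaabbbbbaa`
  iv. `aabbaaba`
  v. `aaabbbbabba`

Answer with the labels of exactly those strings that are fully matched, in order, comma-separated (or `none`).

i, ii, iv, v

i → match
ii → match
iii → no match — must start with `a`
iv → match
v → match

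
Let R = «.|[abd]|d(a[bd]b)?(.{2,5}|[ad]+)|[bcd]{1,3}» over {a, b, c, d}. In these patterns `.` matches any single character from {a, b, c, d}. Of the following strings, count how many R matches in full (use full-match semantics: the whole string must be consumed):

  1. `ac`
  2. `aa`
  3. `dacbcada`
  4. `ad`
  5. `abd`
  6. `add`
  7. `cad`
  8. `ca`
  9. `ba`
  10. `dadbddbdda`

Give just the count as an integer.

0

1 → no match
2 → no match
3 → no match
4 → no match
5 → no match
6 → no match
7 → no match
8 → no match
9 → no match
10 → no match
Total matched: 0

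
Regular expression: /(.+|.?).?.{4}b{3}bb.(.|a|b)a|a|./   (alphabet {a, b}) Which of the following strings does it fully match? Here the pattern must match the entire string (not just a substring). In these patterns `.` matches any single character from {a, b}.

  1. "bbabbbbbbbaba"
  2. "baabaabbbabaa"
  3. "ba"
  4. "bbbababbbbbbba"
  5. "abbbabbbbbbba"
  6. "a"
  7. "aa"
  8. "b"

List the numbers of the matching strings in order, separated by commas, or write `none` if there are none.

1, 4, 5, 6, 8

1 → match
2 → no match
3. "ba" → no match
4 → match
5 → match
6. "a" → match
7. "aa" → no match
8. "b" → match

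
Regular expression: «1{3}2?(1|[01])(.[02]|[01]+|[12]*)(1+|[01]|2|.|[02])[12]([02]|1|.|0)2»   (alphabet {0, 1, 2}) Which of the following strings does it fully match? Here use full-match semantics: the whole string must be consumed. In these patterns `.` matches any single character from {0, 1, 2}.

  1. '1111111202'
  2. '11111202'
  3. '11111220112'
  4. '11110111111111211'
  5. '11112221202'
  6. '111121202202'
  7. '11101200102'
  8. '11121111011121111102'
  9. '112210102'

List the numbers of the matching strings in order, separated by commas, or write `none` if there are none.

1 → match
2 → match
3 → match
4 → no match — must end with '2'
5 → match
6 → no match
7 → no match
8 → no match
9 → no match

1, 2, 3, 5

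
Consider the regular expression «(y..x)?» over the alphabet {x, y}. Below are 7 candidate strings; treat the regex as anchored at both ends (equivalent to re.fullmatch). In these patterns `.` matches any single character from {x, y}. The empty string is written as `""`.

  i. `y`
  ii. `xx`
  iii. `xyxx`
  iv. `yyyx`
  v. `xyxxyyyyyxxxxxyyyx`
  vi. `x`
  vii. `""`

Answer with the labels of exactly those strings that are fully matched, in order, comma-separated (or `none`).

iv, vii

i → no match
ii → no match
iii → no match
iv → match
v → no match
vi → no match
vii → match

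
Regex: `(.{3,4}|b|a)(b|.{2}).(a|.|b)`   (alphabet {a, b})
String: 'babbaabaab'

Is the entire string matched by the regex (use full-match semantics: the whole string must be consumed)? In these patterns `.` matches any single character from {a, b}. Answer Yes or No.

No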